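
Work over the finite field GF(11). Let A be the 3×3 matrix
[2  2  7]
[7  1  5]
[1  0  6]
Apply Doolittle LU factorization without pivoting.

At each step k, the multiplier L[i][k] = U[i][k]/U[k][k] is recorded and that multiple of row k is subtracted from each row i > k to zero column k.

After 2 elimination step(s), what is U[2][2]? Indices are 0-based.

U[2][2] = 3

k=0: U[0][0]=2
  eliminate (1,0): mult=9, new row 1: (0, 5, 8); set L[1][0]=9
  eliminate (2,0): mult=6, new row 2: (0, 10, 8); set L[2][0]=6
k=1: U[1][1]=5
  eliminate (2,1): mult=2, new row 2: (0, 0, 3); set L[2][1]=2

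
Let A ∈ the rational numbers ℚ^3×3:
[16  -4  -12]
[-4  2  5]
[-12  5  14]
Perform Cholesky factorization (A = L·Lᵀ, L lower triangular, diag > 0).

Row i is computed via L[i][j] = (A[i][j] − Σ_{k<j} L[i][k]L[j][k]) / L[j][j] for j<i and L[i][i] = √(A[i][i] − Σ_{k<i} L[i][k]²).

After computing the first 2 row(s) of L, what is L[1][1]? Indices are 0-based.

Step 1: L[0][0] = √(16) = 4.
  L[1][0] = (-4) / L[0][0] = -1.
Step 2: L[1][1] = √(1) = 1.

L[1][1] = 1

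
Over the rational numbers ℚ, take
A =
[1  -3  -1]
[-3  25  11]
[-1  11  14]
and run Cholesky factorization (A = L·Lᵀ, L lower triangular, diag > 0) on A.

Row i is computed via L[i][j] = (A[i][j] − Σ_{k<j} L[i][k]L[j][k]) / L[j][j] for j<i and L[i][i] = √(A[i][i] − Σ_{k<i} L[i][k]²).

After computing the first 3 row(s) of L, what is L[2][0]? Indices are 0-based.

L[2][0] = -1

Step 1: L[0][0] = √(1) = 1.
  L[1][0] = (-3) / L[0][0] = -3.
Step 2: L[1][1] = √(16) = 4.
  L[2][0] = (-1) / L[0][0] = -1.
  L[2][1] = (8) / L[1][1] = 2.
Step 3: L[2][2] = √(9) = 3.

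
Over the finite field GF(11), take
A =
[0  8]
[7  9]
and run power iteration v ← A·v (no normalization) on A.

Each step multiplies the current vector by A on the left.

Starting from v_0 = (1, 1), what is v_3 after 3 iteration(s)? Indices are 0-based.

v_0 = (1, 1).
v_1 = A·v_0 = (8, 5).
v_2 = A·v_1 = (7, 2).
v_3 = A·v_2 = (5, 1).

v_3 = (5, 1)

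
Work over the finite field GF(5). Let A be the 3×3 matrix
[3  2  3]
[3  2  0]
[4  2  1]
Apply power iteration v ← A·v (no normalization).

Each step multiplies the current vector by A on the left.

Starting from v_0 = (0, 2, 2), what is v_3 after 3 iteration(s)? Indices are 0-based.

v_3 = (1, 4, 4)

v_0 = (0, 2, 2).
v_1 = A·v_0 = (0, 4, 1).
v_2 = A·v_1 = (1, 3, 4).
v_3 = A·v_2 = (1, 4, 4).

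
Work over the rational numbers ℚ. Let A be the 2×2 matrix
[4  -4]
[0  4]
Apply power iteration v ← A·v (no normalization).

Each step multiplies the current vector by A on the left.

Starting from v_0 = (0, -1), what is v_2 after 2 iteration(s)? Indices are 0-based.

v_2 = (32, -16)

v_0 = (0, -1).
v_1 = A·v_0 = (4, -4).
v_2 = A·v_1 = (32, -16).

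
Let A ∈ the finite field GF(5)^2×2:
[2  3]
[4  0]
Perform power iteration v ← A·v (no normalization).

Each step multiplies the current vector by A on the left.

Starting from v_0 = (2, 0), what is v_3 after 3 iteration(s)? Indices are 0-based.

v_0 = (2, 0).
v_1 = A·v_0 = (4, 3).
v_2 = A·v_1 = (2, 1).
v_3 = A·v_2 = (2, 3).

v_3 = (2, 3)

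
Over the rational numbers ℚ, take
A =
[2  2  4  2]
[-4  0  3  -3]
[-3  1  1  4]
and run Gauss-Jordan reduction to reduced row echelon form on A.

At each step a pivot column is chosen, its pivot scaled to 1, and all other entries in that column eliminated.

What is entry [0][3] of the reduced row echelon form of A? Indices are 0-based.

M[0][3] = -3/8

pivot(0,0)=2: scale R0 → (1, 1, 2, 1)
  clear (1,0): R1 −= (-4)R0 → (0, 4, 11, 1)
  clear (2,0): R2 −= (-3)R0 → (0, 4, 7, 7)
pivot(1,1)=4: scale R1 → (0, 1, 11/4, 1/4)
  clear (0,1): R0 −= (1)R1 → (1, 0, -3/4, 3/4)
  clear (2,1): R2 −= (4)R1 → (0, 0, -4, 6)
pivot(2,2)=-4: scale R2 → (0, 0, 1, -3/2)
  clear (0,2): R0 −= (-3/4)R2 → (1, 0, 0, -3/8)
  clear (1,2): R1 −= (11/4)R2 → (0, 1, 0, 35/8)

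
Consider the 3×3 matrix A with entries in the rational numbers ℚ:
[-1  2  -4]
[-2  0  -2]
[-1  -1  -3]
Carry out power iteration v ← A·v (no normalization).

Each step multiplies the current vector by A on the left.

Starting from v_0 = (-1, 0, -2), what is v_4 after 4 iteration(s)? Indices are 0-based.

v_0 = (-1, 0, -2).
v_1 = A·v_0 = (9, 6, 7).
v_2 = A·v_1 = (-25, -32, -36).
v_3 = A·v_2 = (105, 122, 165).
v_4 = A·v_3 = (-521, -540, -722).

v_4 = (-521, -540, -722)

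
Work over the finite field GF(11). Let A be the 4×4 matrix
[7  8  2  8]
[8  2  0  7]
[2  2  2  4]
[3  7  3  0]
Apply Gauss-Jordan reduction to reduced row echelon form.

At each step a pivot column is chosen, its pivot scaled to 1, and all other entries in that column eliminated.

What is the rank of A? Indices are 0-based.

rank = 4

pivot(0,0)=7: scale R0 → (1, 9, 5, 9)
  clear (1,0): R1 −= (8)R0 → (0, 7, 4, 1)
  clear (2,0): R2 −= (2)R0 → (0, 6, 3, 8)
  clear (3,0): R3 −= (3)R0 → (0, 2, 10, 6)
pivot(1,1)=7: scale R1 → (0, 1, 10, 8)
  clear (0,1): R0 −= (9)R1 → (1, 0, 3, 3)
  clear (2,1): R2 −= (6)R1 → (0, 0, 9, 4)
  clear (3,1): R3 −= (2)R1 → (0, 0, 1, 1)
pivot(2,2)=9: scale R2 → (0, 0, 1, 9)
  clear (0,2): R0 −= (3)R2 → (1, 0, 0, 9)
  clear (1,2): R1 −= (10)R2 → (0, 1, 0, 6)
  clear (3,2): R3 −= (1)R2 → (0, 0, 0, 3)
pivot(3,3)=3: scale R3 → (0, 0, 0, 1)
  clear (0,3): R0 −= (9)R3 → (1, 0, 0, 0)
  clear (1,3): R1 −= (6)R3 → (0, 1, 0, 0)
  clear (2,3): R2 −= (9)R3 → (0, 0, 1, 0)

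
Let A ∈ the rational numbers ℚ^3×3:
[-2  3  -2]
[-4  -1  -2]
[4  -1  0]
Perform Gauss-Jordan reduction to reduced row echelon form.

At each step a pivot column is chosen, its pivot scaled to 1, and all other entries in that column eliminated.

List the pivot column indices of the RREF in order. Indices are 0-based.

step 1: normalize row 0 (÷-2) = (1, -3/2, 1)
  row 1: subtract -4×row0 = (0, -7, 2)
  row 2: subtract 4×row0 = (0, 5, -4)
step 2: normalize row 1 (÷-7) = (0, 1, -2/7)
  row 0: subtract -3/2×row1 = (1, 0, 4/7)
  row 2: subtract 5×row1 = (0, 0, -18/7)
step 3: normalize row 2 (÷-18/7) = (0, 0, 1)
  row 0: subtract 4/7×row2 = (1, 0, 0)
  row 1: subtract -2/7×row2 = (0, 1, 0)

pivot columns: 0, 1, 2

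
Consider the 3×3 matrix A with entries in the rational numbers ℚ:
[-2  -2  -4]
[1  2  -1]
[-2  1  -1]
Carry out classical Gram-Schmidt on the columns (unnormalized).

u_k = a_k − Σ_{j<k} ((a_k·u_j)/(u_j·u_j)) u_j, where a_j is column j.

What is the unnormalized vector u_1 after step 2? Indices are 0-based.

u_1 = (-10/9, 14/9, 17/9)

Step 1: u_0 = a_0 = (-2, 1, -2).
Step 2: u_1 = a_1 − (4/9)·u_0 = (-10/9, 14/9, 17/9).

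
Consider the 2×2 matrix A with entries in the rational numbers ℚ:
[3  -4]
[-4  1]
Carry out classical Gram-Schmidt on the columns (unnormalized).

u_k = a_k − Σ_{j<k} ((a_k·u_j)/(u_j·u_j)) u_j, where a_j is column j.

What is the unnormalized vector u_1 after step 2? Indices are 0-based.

Step 1: u_0 = a_0 = (3, -4).
Step 2: u_1 = a_1 − (-16/25)·u_0 = (-52/25, -39/25).

u_1 = (-52/25, -39/25)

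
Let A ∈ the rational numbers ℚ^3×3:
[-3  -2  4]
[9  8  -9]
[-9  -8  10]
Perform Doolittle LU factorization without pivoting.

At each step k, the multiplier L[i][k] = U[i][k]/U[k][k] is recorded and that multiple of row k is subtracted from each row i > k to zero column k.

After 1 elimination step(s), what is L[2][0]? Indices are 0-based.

k=0: U[0][0]=-3
  eliminate (1,0): mult=-3, new row 1: (0, 2, 3); set L[1][0]=-3
  eliminate (2,0): mult=3, new row 2: (0, -2, -2); set L[2][0]=3

L[2][0] = 3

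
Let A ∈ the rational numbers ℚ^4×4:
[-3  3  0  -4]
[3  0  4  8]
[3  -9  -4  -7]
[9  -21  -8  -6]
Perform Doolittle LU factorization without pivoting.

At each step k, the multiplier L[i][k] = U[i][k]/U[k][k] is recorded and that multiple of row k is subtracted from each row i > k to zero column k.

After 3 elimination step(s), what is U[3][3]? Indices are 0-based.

[col 0] pivot -3
  R1 -= -1*R0 → (0, 3, 4, 4)  (L[1][0] := -1)
  R2 -= -1*R0 → (0, -6, -4, -11)  (L[2][0] := -1)
  R3 -= -3*R0 → (0, -12, -8, -18)  (L[3][0] := -3)
[col 1] pivot 3
  R2 -= -2*R1 → (0, 0, 4, -3)  (L[2][1] := -2)
  R3 -= -4*R1 → (0, 0, 8, -2)  (L[3][1] := -4)
[col 2] pivot 4
  R3 -= 2*R2 → (0, 0, 0, 4)  (L[3][2] := 2)

U[3][3] = 4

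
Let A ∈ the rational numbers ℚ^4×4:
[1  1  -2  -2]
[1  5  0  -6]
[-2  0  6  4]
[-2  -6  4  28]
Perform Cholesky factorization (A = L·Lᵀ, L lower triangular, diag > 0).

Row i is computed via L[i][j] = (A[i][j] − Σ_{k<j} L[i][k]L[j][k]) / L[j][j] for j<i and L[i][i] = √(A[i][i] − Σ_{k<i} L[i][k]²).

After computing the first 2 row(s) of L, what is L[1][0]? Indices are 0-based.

L[1][0] = 1

Step 1: L[0][0] = √(1) = 1.
  L[1][0] = (1) / L[0][0] = 1.
Step 2: L[1][1] = √(4) = 2.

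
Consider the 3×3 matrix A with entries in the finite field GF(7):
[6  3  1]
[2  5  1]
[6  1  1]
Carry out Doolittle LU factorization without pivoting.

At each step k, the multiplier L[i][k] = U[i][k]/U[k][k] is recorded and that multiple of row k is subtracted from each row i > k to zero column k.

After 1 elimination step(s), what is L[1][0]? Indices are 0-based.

L[1][0] = 5

[col 0] pivot 6
  R1 -= 5*R0 → (0, 4, 3)  (L[1][0] := 5)
  R2 -= 1*R0 → (0, 5, 0)  (L[2][0] := 1)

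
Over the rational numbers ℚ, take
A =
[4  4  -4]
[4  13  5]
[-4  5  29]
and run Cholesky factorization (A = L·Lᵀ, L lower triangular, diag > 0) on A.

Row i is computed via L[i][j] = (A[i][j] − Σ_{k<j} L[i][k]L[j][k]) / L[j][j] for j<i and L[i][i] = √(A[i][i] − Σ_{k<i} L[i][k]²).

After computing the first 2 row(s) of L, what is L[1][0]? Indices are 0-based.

L[1][0] = 2

Step 1: L[0][0] = √(4) = 2.
  L[1][0] = (4) / L[0][0] = 2.
Step 2: L[1][1] = √(9) = 3.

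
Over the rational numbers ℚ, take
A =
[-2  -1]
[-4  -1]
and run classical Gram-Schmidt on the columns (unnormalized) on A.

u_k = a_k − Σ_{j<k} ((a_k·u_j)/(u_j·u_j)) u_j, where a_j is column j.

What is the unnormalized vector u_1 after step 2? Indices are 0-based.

u_1 = (-2/5, 1/5)

Step 1: u_0 = a_0 = (-2, -4).
Step 2: u_1 = a_1 − (3/10)·u_0 = (-2/5, 1/5).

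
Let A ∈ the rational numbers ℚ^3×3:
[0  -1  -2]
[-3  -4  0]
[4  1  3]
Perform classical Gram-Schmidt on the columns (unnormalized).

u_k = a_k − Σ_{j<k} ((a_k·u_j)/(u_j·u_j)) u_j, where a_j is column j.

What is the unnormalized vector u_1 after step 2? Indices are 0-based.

u_1 = (-1, -52/25, -39/25)

Step 1: u_0 = a_0 = (0, -3, 4).
Step 2: u_1 = a_1 − (16/25)·u_0 = (-1, -52/25, -39/25).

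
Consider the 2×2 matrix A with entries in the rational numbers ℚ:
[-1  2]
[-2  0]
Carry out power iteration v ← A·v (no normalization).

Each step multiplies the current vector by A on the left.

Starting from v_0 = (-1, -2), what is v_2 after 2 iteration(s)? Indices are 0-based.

v_0 = (-1, -2).
v_1 = A·v_0 = (-3, 2).
v_2 = A·v_1 = (7, 6).

v_2 = (7, 6)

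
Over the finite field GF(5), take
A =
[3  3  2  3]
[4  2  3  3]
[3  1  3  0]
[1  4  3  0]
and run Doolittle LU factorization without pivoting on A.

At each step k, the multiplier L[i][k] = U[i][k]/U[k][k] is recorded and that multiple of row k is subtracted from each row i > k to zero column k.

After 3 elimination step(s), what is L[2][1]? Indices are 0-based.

L[2][1] = 1

k=0: U[0][0]=3
  eliminate (1,0): mult=3, new row 1: (0, 3, 2, 4); set L[1][0]=3
  eliminate (2,0): mult=1, new row 2: (0, 3, 1, 2); set L[2][0]=1
  eliminate (3,0): mult=2, new row 3: (0, 3, 4, 4); set L[3][0]=2
k=1: U[1][1]=3
  eliminate (2,1): mult=1, new row 2: (0, 0, 4, 3); set L[2][1]=1
  eliminate (3,1): mult=1, new row 3: (0, 0, 2, 0); set L[3][1]=1
k=2: U[2][2]=4
  eliminate (3,2): mult=3, new row 3: (0, 0, 0, 1); set L[3][2]=3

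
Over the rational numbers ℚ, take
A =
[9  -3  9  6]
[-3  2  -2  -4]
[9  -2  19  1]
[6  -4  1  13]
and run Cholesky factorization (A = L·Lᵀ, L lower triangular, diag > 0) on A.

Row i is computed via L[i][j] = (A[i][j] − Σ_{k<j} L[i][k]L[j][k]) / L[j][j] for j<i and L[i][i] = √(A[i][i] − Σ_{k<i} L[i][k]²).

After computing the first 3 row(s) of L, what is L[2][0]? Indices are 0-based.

L[2][0] = 3

Step 1: L[0][0] = √(9) = 3.
  L[1][0] = (-3) / L[0][0] = -1.
Step 2: L[1][1] = √(1) = 1.
  L[2][0] = (9) / L[0][0] = 3.
  L[2][1] = (1) / L[1][1] = 1.
Step 3: L[2][2] = √(9) = 3.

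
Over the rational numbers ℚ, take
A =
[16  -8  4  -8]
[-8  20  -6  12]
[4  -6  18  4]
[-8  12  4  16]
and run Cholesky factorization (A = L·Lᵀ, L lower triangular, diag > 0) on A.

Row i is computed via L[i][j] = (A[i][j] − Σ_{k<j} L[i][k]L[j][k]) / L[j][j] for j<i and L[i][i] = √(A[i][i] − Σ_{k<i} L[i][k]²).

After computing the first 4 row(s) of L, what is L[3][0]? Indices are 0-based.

Step 1: L[0][0] = √(16) = 4.
  L[1][0] = (-8) / L[0][0] = -2.
Step 2: L[1][1] = √(16) = 4.
  L[2][0] = (4) / L[0][0] = 1.
  L[2][1] = (-4) / L[1][1] = -1.
Step 3: L[2][2] = √(16) = 4.
  L[3][0] = (-8) / L[0][0] = -2.
  L[3][1] = (8) / L[1][1] = 2.
  L[3][2] = (8) / L[2][2] = 2.
Step 4: L[3][3] = √(4) = 2.

L[3][0] = -2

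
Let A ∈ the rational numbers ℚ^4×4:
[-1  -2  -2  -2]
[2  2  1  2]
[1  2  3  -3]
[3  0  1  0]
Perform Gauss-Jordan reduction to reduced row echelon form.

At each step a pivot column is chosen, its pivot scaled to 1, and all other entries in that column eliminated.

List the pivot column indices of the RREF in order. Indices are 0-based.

pivot columns: 0, 1, 2, 3

[1] R0 /= -1  ⇒  (1, 2, 2, 2)
     R1 -= 2·R0  ⇒  (0, -2, -3, -2)
     R2 -= 1·R0  ⇒  (0, 0, 1, -5)
     R3 -= 3·R0  ⇒  (0, -6, -5, -6)
[2] R1 /= -2  ⇒  (0, 1, 3/2, 1)
     R0 -= 2·R1  ⇒  (1, 0, -1, 0)
     R3 -= -6·R1  ⇒  (0, 0, 4, 0)
[3] R2 /= 1  ⇒  (0, 0, 1, -5)
     R0 -= -1·R2  ⇒  (1, 0, 0, -5)
     R1 -= 3/2·R2  ⇒  (0, 1, 0, 17/2)
     R3 -= 4·R2  ⇒  (0, 0, 0, 20)
[4] R3 /= 20  ⇒  (0, 0, 0, 1)
     R0 -= -5·R3  ⇒  (1, 0, 0, 0)
     R1 -= 17/2·R3  ⇒  (0, 1, 0, 0)
     R2 -= -5·R3  ⇒  (0, 0, 1, 0)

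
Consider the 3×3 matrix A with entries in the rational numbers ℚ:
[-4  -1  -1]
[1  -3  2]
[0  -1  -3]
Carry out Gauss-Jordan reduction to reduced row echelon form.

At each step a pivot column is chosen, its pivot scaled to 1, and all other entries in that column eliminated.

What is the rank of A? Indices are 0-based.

step 1: normalize row 0 (÷-4) = (1, 1/4, 1/4)
  row 1: subtract 1×row0 = (0, -13/4, 7/4)
step 2: normalize row 1 (÷-13/4) = (0, 1, -7/13)
  row 0: subtract 1/4×row1 = (1, 0, 5/13)
  row 2: subtract -1×row1 = (0, 0, -46/13)
step 3: normalize row 2 (÷-46/13) = (0, 0, 1)
  row 0: subtract 5/13×row2 = (1, 0, 0)
  row 1: subtract -7/13×row2 = (0, 1, 0)

rank = 3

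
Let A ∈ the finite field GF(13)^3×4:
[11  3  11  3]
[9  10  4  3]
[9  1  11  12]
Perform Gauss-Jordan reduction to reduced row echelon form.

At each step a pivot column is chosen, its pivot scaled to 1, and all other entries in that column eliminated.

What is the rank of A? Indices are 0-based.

pivot(0,0)=11: scale R0 → (1, 5, 1, 5)
  clear (1,0): R1 −= (9)R0 → (0, 4, 8, 10)
  clear (2,0): R2 −= (9)R0 → (0, 8, 2, 6)
pivot(1,1)=4: scale R1 → (0, 1, 2, 9)
  clear (0,1): R0 −= (5)R1 → (1, 0, 4, 12)
  clear (2,1): R2 −= (8)R1 → (0, 0, 12, 12)
pivot(2,2)=12: scale R2 → (0, 0, 1, 1)
  clear (0,2): R0 −= (4)R2 → (1, 0, 0, 8)
  clear (1,2): R1 −= (2)R2 → (0, 1, 0, 7)

rank = 3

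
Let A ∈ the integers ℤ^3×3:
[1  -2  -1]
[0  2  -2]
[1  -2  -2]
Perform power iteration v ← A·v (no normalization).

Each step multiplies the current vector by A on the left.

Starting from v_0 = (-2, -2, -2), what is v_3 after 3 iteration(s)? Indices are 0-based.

v_3 = (30, -8, 38)

v_0 = (-2, -2, -2).
v_1 = A·v_0 = (4, 0, 6).
v_2 = A·v_1 = (-2, -12, -8).
v_3 = A·v_2 = (30, -8, 38).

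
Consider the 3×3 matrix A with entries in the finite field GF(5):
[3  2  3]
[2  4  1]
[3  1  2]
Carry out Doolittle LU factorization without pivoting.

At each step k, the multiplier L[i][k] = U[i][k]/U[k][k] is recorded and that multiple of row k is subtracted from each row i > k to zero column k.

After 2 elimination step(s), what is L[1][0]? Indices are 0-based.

Step 1: pivot at (0,0) is 3.
  row1 ← row1 − (4)·row0  ⇒  L[1][0]=4, U row1=(0, 1, 4)
  row2 ← row2 − (1)·row0  ⇒  L[2][0]=1, U row2=(0, 4, 4)
Step 2: pivot at (1,1) is 1.
  row2 ← row2 − (4)·row1  ⇒  L[2][1]=4, U row2=(0, 0, 3)

L[1][0] = 4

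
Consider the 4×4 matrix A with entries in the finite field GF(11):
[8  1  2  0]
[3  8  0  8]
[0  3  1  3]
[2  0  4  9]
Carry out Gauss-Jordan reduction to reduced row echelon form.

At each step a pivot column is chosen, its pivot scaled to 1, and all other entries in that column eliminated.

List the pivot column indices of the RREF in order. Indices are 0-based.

step 1: normalize row 0 (÷8) = (1, 7, 3, 0)
  row 1: subtract 3×row0 = (0, 9, 2, 8)
  row 3: subtract 2×row0 = (0, 8, 9, 9)
step 2: normalize row 1 (÷9) = (0, 1, 10, 7)
  row 0: subtract 7×row1 = (1, 0, 10, 6)
  row 2: subtract 3×row1 = (0, 0, 4, 4)
  row 3: subtract 8×row1 = (0, 0, 6, 8)
step 3: normalize row 2 (÷4) = (0, 0, 1, 1)
  row 0: subtract 10×row2 = (1, 0, 0, 7)
  row 1: subtract 10×row2 = (0, 1, 0, 8)
  row 3: subtract 6×row2 = (0, 0, 0, 2)
step 4: normalize row 3 (÷2) = (0, 0, 0, 1)
  row 0: subtract 7×row3 = (1, 0, 0, 0)
  row 1: subtract 8×row3 = (0, 1, 0, 0)
  row 2: subtract 1×row3 = (0, 0, 1, 0)

pivot columns: 0, 1, 2, 3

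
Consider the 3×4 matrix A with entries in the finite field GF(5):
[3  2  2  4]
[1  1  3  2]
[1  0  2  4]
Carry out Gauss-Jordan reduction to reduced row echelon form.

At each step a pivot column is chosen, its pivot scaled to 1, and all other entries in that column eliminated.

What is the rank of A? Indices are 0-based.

rank = 3

pivot(0,0)=3: scale R0 → (1, 4, 4, 3)
  clear (1,0): R1 −= (1)R0 → (0, 2, 4, 4)
  clear (2,0): R2 −= (1)R0 → (0, 1, 3, 1)
pivot(1,1)=2: scale R1 → (0, 1, 2, 2)
  clear (0,1): R0 −= (4)R1 → (1, 0, 1, 0)
  clear (2,1): R2 −= (1)R1 → (0, 0, 1, 4)
pivot(2,2)=1: scale R2 → (0, 0, 1, 4)
  clear (0,2): R0 −= (1)R2 → (1, 0, 0, 1)
  clear (1,2): R1 −= (2)R2 → (0, 1, 0, 4)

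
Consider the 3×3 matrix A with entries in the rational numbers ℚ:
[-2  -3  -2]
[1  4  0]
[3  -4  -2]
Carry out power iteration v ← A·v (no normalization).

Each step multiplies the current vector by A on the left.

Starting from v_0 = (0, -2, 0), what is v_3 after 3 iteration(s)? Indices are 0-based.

v_0 = (0, -2, 0).
v_1 = A·v_0 = (6, -8, 8).
v_2 = A·v_1 = (-4, -26, 34).
v_3 = A·v_2 = (18, -108, 24).

v_3 = (18, -108, 24)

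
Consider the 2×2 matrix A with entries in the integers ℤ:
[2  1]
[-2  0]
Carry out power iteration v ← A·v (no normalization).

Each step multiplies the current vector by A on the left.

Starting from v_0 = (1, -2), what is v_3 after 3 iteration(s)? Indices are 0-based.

v_3 = (-4, 4)

v_0 = (1, -2).
v_1 = A·v_0 = (0, -2).
v_2 = A·v_1 = (-2, 0).
v_3 = A·v_2 = (-4, 4).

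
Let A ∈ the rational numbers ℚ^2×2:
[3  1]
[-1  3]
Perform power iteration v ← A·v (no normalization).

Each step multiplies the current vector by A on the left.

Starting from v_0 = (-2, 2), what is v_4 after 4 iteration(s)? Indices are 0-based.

v_0 = (-2, 2).
v_1 = A·v_0 = (-4, 8).
v_2 = A·v_1 = (-4, 28).
v_3 = A·v_2 = (16, 88).
v_4 = A·v_3 = (136, 248).

v_4 = (136, 248)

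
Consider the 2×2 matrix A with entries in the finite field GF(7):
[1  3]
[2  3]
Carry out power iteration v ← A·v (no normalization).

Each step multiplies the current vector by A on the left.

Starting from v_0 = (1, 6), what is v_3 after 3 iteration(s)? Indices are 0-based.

v_0 = (1, 6).
v_1 = A·v_0 = (5, 6).
v_2 = A·v_1 = (2, 0).
v_3 = A·v_2 = (2, 4).

v_3 = (2, 4)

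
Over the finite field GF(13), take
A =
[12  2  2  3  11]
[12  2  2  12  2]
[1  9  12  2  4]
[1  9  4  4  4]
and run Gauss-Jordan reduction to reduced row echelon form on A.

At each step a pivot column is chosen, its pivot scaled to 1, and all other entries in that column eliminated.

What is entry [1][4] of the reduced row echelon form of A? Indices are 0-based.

[1] R0 /= 12  ⇒  (1, 11, 11, 10, 2)
     R1 -= 12·R0  ⇒  (0, 0, 0, 9, 4)
     R2 -= 1·R0  ⇒  (0, 11, 1, 5, 2)
     R3 -= 1·R0  ⇒  (0, 11, 6, 7, 2)
[2] R1 <-> R2
[2] R1 /= 11  ⇒  (0, 1, 6, 4, 12)
     R0 -= 11·R1  ⇒  (1, 0, 10, 5, 0)
     R3 -= 11·R1  ⇒  (0, 0, 5, 2, 0)
[3] R2 <-> R3
[3] R2 /= 5  ⇒  (0, 0, 1, 3, 0)
     R0 -= 10·R2  ⇒  (1, 0, 0, 1, 0)
     R1 -= 6·R2  ⇒  (0, 1, 0, 12, 12)
[4] R3 /= 9  ⇒  (0, 0, 0, 1, 12)
     R0 -= 1·R3  ⇒  (1, 0, 0, 0, 1)
     R1 -= 12·R3  ⇒  (0, 1, 0, 0, 11)
     R2 -= 3·R3  ⇒  (0, 0, 1, 0, 3)

M[1][4] = 11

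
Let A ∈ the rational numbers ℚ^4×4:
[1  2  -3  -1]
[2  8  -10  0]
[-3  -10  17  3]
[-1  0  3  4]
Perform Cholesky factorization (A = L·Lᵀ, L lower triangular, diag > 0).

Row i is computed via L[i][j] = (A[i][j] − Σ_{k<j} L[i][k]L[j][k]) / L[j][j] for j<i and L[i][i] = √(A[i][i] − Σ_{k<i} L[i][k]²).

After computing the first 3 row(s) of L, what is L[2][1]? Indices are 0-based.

L[2][1] = -2

Step 1: L[0][0] = √(1) = 1.
  L[1][0] = (2) / L[0][0] = 2.
Step 2: L[1][1] = √(4) = 2.
  L[2][0] = (-3) / L[0][0] = -3.
  L[2][1] = (-4) / L[1][1] = -2.
Step 3: L[2][2] = √(4) = 2.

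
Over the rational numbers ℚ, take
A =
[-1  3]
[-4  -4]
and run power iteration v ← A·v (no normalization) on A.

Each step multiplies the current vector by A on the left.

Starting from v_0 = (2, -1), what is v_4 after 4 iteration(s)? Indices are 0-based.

v_0 = (2, -1).
v_1 = A·v_0 = (-5, -4).
v_2 = A·v_1 = (-7, 36).
v_3 = A·v_2 = (115, -116).
v_4 = A·v_3 = (-463, 4).

v_4 = (-463, 4)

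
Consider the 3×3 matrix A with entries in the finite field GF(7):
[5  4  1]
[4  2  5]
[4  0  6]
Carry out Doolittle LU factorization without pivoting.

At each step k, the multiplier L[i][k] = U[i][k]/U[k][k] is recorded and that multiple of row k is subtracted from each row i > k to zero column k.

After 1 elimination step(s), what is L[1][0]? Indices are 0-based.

k=0: U[0][0]=5
  eliminate (1,0): mult=5, new row 1: (0, 3, 0); set L[1][0]=5
  eliminate (2,0): mult=5, new row 2: (0, 1, 1); set L[2][0]=5

L[1][0] = 5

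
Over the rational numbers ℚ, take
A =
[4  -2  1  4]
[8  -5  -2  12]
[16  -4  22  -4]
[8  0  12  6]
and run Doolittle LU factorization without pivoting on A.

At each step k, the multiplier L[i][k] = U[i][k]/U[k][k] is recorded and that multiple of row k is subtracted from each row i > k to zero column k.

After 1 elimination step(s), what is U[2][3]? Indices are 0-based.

Step 1: pivot at (0,0) is 4.
  row1 ← row1 − (2)·row0  ⇒  L[1][0]=2, U row1=(0, -1, -4, 4)
  row2 ← row2 − (4)·row0  ⇒  L[2][0]=4, U row2=(0, 4, 18, -20)
  row3 ← row3 − (2)·row0  ⇒  L[3][0]=2, U row3=(0, 4, 10, -2)

U[2][3] = -20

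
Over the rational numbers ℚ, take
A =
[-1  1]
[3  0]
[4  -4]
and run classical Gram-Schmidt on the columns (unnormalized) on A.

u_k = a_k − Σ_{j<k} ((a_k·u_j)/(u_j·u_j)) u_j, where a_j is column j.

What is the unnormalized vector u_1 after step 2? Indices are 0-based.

u_1 = (9/26, 51/26, -18/13)

Step 1: u_0 = a_0 = (-1, 3, 4).
Step 2: u_1 = a_1 − (-17/26)·u_0 = (9/26, 51/26, -18/13).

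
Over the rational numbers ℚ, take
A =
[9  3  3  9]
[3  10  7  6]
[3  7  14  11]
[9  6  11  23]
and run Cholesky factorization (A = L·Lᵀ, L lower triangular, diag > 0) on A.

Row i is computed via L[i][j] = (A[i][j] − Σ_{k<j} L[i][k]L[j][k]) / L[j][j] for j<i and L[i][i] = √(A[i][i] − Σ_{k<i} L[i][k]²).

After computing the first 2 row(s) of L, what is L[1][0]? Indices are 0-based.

Step 1: L[0][0] = √(9) = 3.
  L[1][0] = (3) / L[0][0] = 1.
Step 2: L[1][1] = √(9) = 3.

L[1][0] = 1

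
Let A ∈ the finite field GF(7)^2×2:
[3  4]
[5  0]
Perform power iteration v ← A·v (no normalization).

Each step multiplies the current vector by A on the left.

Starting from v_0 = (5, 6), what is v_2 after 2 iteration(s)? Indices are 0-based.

v_2 = (0, 6)

v_0 = (5, 6).
v_1 = A·v_0 = (4, 4).
v_2 = A·v_1 = (0, 6).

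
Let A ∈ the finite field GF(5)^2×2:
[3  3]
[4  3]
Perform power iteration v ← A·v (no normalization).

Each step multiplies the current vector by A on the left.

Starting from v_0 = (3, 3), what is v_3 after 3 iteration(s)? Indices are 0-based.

v_3 = (1, 3)

v_0 = (3, 3).
v_1 = A·v_0 = (3, 1).
v_2 = A·v_1 = (2, 0).
v_3 = A·v_2 = (1, 3).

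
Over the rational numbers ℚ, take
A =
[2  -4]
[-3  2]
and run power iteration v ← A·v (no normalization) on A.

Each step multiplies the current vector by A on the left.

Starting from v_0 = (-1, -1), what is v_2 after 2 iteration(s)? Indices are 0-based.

v_2 = (0, -4)

v_0 = (-1, -1).
v_1 = A·v_0 = (2, 1).
v_2 = A·v_1 = (0, -4).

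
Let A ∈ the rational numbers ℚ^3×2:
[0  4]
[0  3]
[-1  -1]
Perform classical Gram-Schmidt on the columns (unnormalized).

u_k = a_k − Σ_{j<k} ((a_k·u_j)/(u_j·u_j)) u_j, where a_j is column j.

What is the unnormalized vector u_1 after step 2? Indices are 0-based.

Step 1: u_0 = a_0 = (0, 0, -1).
Step 2: u_1 = a_1 − (1)·u_0 = (4, 3, 0).

u_1 = (4, 3, 0)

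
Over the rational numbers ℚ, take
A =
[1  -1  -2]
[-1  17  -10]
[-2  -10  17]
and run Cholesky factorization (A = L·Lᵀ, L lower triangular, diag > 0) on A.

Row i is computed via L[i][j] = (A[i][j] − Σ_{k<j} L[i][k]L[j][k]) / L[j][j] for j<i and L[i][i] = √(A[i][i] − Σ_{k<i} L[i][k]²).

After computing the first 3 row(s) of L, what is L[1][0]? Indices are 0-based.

L[1][0] = -1

Step 1: L[0][0] = √(1) = 1.
  L[1][0] = (-1) / L[0][0] = -1.
Step 2: L[1][1] = √(16) = 4.
  L[2][0] = (-2) / L[0][0] = -2.
  L[2][1] = (-12) / L[1][1] = -3.
Step 3: L[2][2] = √(4) = 2.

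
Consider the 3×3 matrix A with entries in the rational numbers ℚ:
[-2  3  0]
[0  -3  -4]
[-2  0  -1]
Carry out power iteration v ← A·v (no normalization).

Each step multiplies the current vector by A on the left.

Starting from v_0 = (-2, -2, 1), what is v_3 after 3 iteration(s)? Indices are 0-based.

v_0 = (-2, -2, 1).
v_1 = A·v_0 = (-2, 2, 3).
v_2 = A·v_1 = (10, -18, 1).
v_3 = A·v_2 = (-74, 50, -21).

v_3 = (-74, 50, -21)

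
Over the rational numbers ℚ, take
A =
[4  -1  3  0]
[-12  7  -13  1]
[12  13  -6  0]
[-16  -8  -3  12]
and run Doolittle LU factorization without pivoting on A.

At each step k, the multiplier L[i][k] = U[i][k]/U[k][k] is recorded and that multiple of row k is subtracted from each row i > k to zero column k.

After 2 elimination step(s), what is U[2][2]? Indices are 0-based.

Step 1: pivot at (0,0) is 4.
  row1 ← row1 − (-3)·row0  ⇒  L[1][0]=-3, U row1=(0, 4, -4, 1)
  row2 ← row2 − (3)·row0  ⇒  L[2][0]=3, U row2=(0, 16, -15, 0)
  row3 ← row3 − (-4)·row0  ⇒  L[3][0]=-4, U row3=(0, -12, 9, 12)
Step 2: pivot at (1,1) is 4.
  row2 ← row2 − (4)·row1  ⇒  L[2][1]=4, U row2=(0, 0, 1, -4)
  row3 ← row3 − (-3)·row1  ⇒  L[3][1]=-3, U row3=(0, 0, -3, 15)

U[2][2] = 1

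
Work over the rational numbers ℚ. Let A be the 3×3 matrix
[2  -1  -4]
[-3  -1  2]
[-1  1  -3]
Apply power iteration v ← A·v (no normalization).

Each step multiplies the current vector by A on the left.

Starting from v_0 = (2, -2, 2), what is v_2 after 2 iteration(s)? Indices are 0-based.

v_2 = (36, -14, 32)

v_0 = (2, -2, 2).
v_1 = A·v_0 = (-2, 0, -10).
v_2 = A·v_1 = (36, -14, 32).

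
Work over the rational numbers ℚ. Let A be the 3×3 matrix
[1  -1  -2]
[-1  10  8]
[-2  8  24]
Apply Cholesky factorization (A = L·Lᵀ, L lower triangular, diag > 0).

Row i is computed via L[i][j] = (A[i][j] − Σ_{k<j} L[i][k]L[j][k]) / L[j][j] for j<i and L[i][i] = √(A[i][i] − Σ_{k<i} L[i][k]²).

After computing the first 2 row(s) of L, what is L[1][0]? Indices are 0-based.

L[1][0] = -1

Step 1: L[0][0] = √(1) = 1.
  L[1][0] = (-1) / L[0][0] = -1.
Step 2: L[1][1] = √(9) = 3.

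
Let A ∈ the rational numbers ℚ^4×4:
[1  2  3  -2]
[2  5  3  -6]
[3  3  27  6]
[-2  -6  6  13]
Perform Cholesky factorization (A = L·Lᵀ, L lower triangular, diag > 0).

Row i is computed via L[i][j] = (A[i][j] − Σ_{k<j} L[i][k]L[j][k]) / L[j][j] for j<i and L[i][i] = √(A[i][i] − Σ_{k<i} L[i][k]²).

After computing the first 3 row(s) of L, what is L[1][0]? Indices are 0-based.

L[1][0] = 2

Step 1: L[0][0] = √(1) = 1.
  L[1][0] = (2) / L[0][0] = 2.
Step 2: L[1][1] = √(1) = 1.
  L[2][0] = (3) / L[0][0] = 3.
  L[2][1] = (-3) / L[1][1] = -3.
Step 3: L[2][2] = √(9) = 3.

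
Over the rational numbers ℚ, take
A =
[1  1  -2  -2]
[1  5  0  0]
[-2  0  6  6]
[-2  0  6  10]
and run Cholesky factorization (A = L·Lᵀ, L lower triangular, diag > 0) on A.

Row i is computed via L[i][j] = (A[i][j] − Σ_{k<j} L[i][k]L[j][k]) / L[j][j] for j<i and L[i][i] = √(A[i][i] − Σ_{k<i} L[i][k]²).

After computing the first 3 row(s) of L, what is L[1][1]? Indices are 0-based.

Step 1: L[0][0] = √(1) = 1.
  L[1][0] = (1) / L[0][0] = 1.
Step 2: L[1][1] = √(4) = 2.
  L[2][0] = (-2) / L[0][0] = -2.
  L[2][1] = (2) / L[1][1] = 1.
Step 3: L[2][2] = √(1) = 1.

L[1][1] = 2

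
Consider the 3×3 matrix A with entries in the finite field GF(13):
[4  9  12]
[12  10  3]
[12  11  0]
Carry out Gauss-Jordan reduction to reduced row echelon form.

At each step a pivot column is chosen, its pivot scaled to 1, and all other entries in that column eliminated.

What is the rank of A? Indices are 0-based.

rank = 3

[1] R0 /= 4  ⇒  (1, 12, 3)
     R1 -= 12·R0  ⇒  (0, 9, 6)
     R2 -= 12·R0  ⇒  (0, 10, 3)
[2] R1 /= 9  ⇒  (0, 1, 5)
     R0 -= 12·R1  ⇒  (1, 0, 8)
     R2 -= 10·R1  ⇒  (0, 0, 5)
[3] R2 /= 5  ⇒  (0, 0, 1)
     R0 -= 8·R2  ⇒  (1, 0, 0)
     R1 -= 5·R2  ⇒  (0, 1, 0)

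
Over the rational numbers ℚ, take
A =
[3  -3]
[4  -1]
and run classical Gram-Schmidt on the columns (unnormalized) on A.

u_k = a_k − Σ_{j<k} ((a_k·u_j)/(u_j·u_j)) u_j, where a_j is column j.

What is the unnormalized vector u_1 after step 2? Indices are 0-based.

Step 1: u_0 = a_0 = (3, 4).
Step 2: u_1 = a_1 − (-13/25)·u_0 = (-36/25, 27/25).

u_1 = (-36/25, 27/25)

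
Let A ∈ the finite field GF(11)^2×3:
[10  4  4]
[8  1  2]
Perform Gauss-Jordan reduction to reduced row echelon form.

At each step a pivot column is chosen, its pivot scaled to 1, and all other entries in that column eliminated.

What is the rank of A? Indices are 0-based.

step 1: normalize row 0 (÷10) = (1, 7, 7)
  row 1: subtract 8×row0 = (0, 0, 1)
skip col 1 (zero from row 1)
step 2: normalize row 1 (÷1) = (0, 0, 1)
  row 0: subtract 7×row1 = (1, 7, 0)

rank = 2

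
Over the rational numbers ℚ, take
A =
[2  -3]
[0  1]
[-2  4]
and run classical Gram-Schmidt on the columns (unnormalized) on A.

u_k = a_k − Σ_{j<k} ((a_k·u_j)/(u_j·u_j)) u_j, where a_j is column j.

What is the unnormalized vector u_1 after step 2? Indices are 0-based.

Step 1: u_0 = a_0 = (2, 0, -2).
Step 2: u_1 = a_1 − (-7/4)·u_0 = (1/2, 1, 1/2).

u_1 = (1/2, 1, 1/2)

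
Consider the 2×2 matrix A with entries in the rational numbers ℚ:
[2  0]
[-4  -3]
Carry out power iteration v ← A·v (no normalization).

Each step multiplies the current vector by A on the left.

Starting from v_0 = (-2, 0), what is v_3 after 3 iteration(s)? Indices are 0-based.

v_0 = (-2, 0).
v_1 = A·v_0 = (-4, 8).
v_2 = A·v_1 = (-8, -8).
v_3 = A·v_2 = (-16, 56).

v_3 = (-16, 56)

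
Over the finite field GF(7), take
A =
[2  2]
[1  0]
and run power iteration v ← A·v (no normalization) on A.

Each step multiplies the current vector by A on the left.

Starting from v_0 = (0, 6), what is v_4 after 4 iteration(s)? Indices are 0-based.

v_0 = (0, 6).
v_1 = A·v_0 = (5, 0).
v_2 = A·v_1 = (3, 5).
v_3 = A·v_2 = (2, 3).
v_4 = A·v_3 = (3, 2).

v_4 = (3, 2)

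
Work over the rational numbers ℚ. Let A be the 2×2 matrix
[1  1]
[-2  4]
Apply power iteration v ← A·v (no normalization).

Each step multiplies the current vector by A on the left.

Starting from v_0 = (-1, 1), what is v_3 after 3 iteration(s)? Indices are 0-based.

v_3 = (30, 84)

v_0 = (-1, 1).
v_1 = A·v_0 = (0, 6).
v_2 = A·v_1 = (6, 24).
v_3 = A·v_2 = (30, 84).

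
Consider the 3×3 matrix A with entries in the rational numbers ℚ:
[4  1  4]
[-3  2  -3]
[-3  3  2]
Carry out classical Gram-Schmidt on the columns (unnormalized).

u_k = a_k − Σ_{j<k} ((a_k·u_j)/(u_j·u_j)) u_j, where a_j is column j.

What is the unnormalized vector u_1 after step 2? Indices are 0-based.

u_1 = (39/17, 35/34, 69/34)

Step 1: u_0 = a_0 = (4, -3, -3).
Step 2: u_1 = a_1 − (-11/34)·u_0 = (39/17, 35/34, 69/34).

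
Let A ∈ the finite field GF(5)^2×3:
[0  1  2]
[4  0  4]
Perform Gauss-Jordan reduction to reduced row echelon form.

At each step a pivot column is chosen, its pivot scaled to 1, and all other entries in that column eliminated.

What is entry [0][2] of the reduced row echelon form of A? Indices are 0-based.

step 1: exchange rows 0,1
step 1: normalize row 0 (÷4) = (1, 0, 1)
step 2: normalize row 1 (÷1) = (0, 1, 2)

M[0][2] = 1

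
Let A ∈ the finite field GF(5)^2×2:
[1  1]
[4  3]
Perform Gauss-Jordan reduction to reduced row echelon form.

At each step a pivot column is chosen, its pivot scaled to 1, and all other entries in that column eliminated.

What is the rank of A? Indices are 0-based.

[1] R0 /= 1  ⇒  (1, 1)
     R1 -= 4·R0  ⇒  (0, 4)
[2] R1 /= 4  ⇒  (0, 1)
     R0 -= 1·R1  ⇒  (1, 0)

rank = 2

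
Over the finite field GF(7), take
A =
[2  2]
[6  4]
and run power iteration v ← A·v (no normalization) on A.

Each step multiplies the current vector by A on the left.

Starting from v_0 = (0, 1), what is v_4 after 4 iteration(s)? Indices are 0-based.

v_0 = (0, 1).
v_1 = A·v_0 = (2, 4).
v_2 = A·v_1 = (5, 0).
v_3 = A·v_2 = (3, 2).
v_4 = A·v_3 = (3, 5).

v_4 = (3, 5)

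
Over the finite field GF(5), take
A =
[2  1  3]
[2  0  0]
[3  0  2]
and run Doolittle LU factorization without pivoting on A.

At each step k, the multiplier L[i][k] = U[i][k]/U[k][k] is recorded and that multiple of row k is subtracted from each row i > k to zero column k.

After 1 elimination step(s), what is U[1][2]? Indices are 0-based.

U[1][2] = 2

[col 0] pivot 2
  R1 -= 1*R0 → (0, 4, 2)  (L[1][0] := 1)
  R2 -= 4*R0 → (0, 1, 0)  (L[2][0] := 4)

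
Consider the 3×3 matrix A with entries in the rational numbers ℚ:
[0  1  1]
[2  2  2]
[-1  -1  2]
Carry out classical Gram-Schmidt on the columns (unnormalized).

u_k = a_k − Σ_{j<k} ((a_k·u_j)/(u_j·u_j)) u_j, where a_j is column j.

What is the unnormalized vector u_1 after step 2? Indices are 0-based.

Step 1: u_0 = a_0 = (0, 2, -1).
Step 2: u_1 = a_1 − (1)·u_0 = (1, 0, 0).

u_1 = (1, 0, 0)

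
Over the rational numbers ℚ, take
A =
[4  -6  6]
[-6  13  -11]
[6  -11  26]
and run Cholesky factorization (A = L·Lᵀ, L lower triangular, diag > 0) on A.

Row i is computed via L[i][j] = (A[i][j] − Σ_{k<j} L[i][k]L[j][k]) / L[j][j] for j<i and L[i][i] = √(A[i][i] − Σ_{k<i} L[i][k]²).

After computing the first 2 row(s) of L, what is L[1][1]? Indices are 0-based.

L[1][1] = 2

Step 1: L[0][0] = √(4) = 2.
  L[1][0] = (-6) / L[0][0] = -3.
Step 2: L[1][1] = √(4) = 2.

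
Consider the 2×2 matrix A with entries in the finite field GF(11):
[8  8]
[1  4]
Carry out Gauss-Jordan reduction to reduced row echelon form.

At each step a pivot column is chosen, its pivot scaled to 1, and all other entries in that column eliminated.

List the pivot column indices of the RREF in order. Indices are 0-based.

[1] R0 /= 8  ⇒  (1, 1)
     R1 -= 1·R0  ⇒  (0, 3)
[2] R1 /= 3  ⇒  (0, 1)
     R0 -= 1·R1  ⇒  (1, 0)

pivot columns: 0, 1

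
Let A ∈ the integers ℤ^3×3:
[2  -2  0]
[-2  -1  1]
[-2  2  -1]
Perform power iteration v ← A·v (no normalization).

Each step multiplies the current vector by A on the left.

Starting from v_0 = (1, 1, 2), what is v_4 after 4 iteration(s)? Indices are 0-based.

v_4 = (18, -15, -12)

v_0 = (1, 1, 2).
v_1 = A·v_0 = (0, -1, -2).
v_2 = A·v_1 = (2, -1, 0).
v_3 = A·v_2 = (6, -3, -6).
v_4 = A·v_3 = (18, -15, -12).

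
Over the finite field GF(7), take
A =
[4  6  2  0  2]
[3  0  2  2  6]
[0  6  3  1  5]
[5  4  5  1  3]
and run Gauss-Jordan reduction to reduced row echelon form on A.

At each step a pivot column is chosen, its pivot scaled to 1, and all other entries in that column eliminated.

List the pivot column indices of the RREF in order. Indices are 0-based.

step 1: normalize row 0 (÷4) = (1, 5, 4, 0, 4)
  row 1: subtract 3×row0 = (0, 6, 4, 2, 1)
  row 3: subtract 5×row0 = (0, 0, 6, 1, 4)
step 2: normalize row 1 (÷6) = (0, 1, 3, 5, 6)
  row 0: subtract 5×row1 = (1, 0, 3, 3, 2)
  row 2: subtract 6×row1 = (0, 0, 6, 6, 4)
step 3: normalize row 2 (÷6) = (0, 0, 1, 1, 3)
  row 0: subtract 3×row2 = (1, 0, 0, 0, 0)
  row 1: subtract 3×row2 = (0, 1, 0, 2, 4)
  row 3: subtract 6×row2 = (0, 0, 0, 2, 0)
step 4: normalize row 3 (÷2) = (0, 0, 0, 1, 0)
  row 1: subtract 2×row3 = (0, 1, 0, 0, 4)
  row 2: subtract 1×row3 = (0, 0, 1, 0, 3)

pivot columns: 0, 1, 2, 3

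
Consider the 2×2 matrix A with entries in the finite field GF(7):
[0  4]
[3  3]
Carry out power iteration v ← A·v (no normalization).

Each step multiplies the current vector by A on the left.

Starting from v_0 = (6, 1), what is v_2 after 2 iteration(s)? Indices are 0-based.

v_2 = (0, 5)

v_0 = (6, 1).
v_1 = A·v_0 = (4, 0).
v_2 = A·v_1 = (0, 5).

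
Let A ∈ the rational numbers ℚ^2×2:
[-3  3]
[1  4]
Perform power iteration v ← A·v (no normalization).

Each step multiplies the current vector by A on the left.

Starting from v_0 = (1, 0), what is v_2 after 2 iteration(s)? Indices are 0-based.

v_0 = (1, 0).
v_1 = A·v_0 = (-3, 1).
v_2 = A·v_1 = (12, 1).

v_2 = (12, 1)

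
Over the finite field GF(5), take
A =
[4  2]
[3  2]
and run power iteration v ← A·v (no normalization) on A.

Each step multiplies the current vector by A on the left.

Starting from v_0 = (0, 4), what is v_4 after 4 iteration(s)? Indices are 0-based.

v_4 = (1, 4)

v_0 = (0, 4).
v_1 = A·v_0 = (3, 3).
v_2 = A·v_1 = (3, 0).
v_3 = A·v_2 = (2, 4).
v_4 = A·v_3 = (1, 4).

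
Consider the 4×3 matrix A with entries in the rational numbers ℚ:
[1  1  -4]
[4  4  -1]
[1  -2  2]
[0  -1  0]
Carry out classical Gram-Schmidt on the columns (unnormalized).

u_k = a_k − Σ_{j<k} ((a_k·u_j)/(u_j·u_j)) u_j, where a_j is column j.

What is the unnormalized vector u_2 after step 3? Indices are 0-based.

u_2 = (-202/57, 47/57, 14/57, -14/19)

Step 1: u_0 = a_0 = (1, 4, 1, 0).
Step 2: u_1 = a_1 − (5/6)·u_0 = (1/6, 2/3, -17/6, -1).
Step 3: u_2 = a_2 − (-1/3)·u_0 − (-14/19)·u_1 = (-202/57, 47/57, 14/57, -14/19).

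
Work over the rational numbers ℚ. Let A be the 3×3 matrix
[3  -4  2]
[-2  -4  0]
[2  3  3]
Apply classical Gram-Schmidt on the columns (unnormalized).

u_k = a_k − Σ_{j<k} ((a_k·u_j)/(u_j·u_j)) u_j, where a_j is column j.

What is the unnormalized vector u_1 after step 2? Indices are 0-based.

u_1 = (-74/17, -64/17, 47/17)

Step 1: u_0 = a_0 = (3, -2, 2).
Step 2: u_1 = a_1 − (2/17)·u_0 = (-74/17, -64/17, 47/17).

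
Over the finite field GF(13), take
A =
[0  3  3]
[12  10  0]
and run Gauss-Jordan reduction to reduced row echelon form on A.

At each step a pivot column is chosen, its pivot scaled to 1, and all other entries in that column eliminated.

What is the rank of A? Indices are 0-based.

pivot(0,0): swap R0↔R1
pivot(0,0)=12: scale R0 → (1, 3, 0)
pivot(1,1)=3: scale R1 → (0, 1, 1)
  clear (0,1): R0 −= (3)R1 → (1, 0, 10)

rank = 2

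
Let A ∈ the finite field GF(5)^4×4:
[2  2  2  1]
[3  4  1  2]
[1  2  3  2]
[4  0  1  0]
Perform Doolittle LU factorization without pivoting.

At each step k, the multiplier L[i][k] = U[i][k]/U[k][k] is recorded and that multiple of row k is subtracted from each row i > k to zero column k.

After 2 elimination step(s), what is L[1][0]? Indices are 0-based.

[col 0] pivot 2
  R1 -= 4*R0 → (0, 1, 3, 3)  (L[1][0] := 4)
  R2 -= 3*R0 → (0, 1, 2, 4)  (L[2][0] := 3)
  R3 -= 2*R0 → (0, 1, 2, 3)  (L[3][0] := 2)
[col 1] pivot 1
  R2 -= 1*R1 → (0, 0, 4, 1)  (L[2][1] := 1)
  R3 -= 1*R1 → (0, 0, 4, 0)  (L[3][1] := 1)

L[1][0] = 4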